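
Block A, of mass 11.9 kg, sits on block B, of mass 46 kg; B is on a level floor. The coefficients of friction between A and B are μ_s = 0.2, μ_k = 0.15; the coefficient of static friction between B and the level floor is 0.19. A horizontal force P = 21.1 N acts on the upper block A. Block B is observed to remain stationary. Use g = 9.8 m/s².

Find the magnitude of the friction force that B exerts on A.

f ≈ 21.1 N

The normal force B exerts on A is simply A's weight, N₁ = 116.6 N.
Maximum static friction on A from B: μ_s N₁ = 0.2×116.6 = 23.32 N.
P = 21.1 N is within that limit, so A and B move together (both at rest); the A–B friction is simply f₁ = P = 21.1 N.
B experiences an equal 21.1 N forward from A (third law). B is in equilibrium, so the floor supplies f₂ = 21.1 N of static friction (limit μ_s(m_A+m_B)g = 107.8 N, not exceeded).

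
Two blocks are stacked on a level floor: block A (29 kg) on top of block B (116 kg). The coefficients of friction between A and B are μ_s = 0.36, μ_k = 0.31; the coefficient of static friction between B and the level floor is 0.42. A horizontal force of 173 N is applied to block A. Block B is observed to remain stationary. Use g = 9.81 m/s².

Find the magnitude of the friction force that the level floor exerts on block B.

f ≈ 88.2 N

Normal force at the A–B interface: N₁ = m_A g = 284.5 N.
So the A–B interface can sustain at most μ_s N₁ = 102.4 N of static friction.
P = 173 N exceeds that limit, so A slips over B and the interface friction becomes kinetic: f₁ = μ_k N₁ = 0.31×284.5 = 88.2 N.
B experiences an equal 88.2 N forward from A (third law). B is in equilibrium, so the floor supplies f₂ = 88.2 N of static friction (limit μ_s(m_A+m_B)g = 597.4 N, not exceeded).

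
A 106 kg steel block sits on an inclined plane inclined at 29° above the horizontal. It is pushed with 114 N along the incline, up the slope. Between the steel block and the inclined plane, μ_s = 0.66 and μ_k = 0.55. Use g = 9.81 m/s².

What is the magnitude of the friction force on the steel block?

f ≈ 390 N (up the incline)

Perpendicular to the surface, N = m g cos θ = 106·9.81·cos 29° = 909.5 N.
For equilibrium along the incline the friction force must supply f = m g sin θ − P = 504.1 − 114 = 390.1 N (positive meaning up-slope).
Static friction can supply at most μ_s N = 600.3 N.
Since |390.1| ≤ 600.3 N, no slip — friction simply equals what equilibrium demands.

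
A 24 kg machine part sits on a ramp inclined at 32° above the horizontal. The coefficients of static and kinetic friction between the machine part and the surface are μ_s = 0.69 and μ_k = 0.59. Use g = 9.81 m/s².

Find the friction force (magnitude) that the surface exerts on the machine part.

f ≈ 125 N (up the incline)

The normal reaction is N = m g cos θ = 199.7 N.
Along the slope the weight component is m g sin θ = 124.8 N; friction must supply exactly this, acting up-slope.
Static friction can supply at most μ_s N = 137.8 N.
Since |124.8| ≤ 137.8 N, the machine part remains in static equilibrium and friction takes exactly the required value.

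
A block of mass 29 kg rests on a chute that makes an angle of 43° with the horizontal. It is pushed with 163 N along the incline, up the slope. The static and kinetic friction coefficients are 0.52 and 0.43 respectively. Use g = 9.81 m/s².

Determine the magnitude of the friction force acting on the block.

Normal force: N = m g cos θ = 29 × 9.81 × cos 43° = 208.1 N.
For equilibrium along the incline the friction force must supply f = m g sin θ − P = 194 − 163 = 31.02 N (positive meaning up-slope).
Static friction can supply at most μ_s N = 108.2 N.
Since |31.02| ≤ 108.2 N, the block remains in static equilibrium and friction takes exactly the required value.

f ≈ 31 N (up the incline)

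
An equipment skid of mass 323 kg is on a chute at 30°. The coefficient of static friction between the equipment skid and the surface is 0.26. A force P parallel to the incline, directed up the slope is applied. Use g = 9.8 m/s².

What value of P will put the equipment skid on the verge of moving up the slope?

At impending motion up the slope, friction acts down-slope at its limit: f = μ_s N.
P is parallel to the surface, so N = m g cos θ = 2740 N.
Along the incline: P = m g sin θ + μ_s N = 1580 + 0.26×2740 = 2300 N.

P ≈ 2300 N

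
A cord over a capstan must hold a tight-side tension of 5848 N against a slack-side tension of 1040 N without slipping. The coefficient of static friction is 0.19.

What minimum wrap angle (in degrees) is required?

T₂/T₁ = e^{μβ} → β = ln(T₂/T₁)/μ.
β = ln(5848/1040)/0.19 = 1.727/0.19 = 9.089 rad.
In degrees: β = 9.089 × 180/π = 521°.

β_min ≈ 521°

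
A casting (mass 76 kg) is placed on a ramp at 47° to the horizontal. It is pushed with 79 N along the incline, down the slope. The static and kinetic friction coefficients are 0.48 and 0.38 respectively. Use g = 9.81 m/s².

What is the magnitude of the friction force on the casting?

f ≈ 193 N (up the incline)

Perpendicular to the surface, N = m g cos θ = 76·9.81·cos 47° = 508.5 N.
For equilibrium along the incline the friction force must supply f = m g sin θ + P = 545.3 + 79 = 624.3 N (positive meaning up-slope).
Static friction can supply at most μ_s N = 244.1 N.
Since |624.3| > 244.1 N, static friction cannot hold it; the casting slides down the incline and kinetic friction applies: f = μ_k N = 0.38 × 508.5 = 193 N.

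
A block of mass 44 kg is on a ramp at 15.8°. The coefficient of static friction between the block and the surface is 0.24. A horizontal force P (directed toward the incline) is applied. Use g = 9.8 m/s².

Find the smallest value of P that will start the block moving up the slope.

At impending motion up the slope, friction acts down-slope at its limit: f = μ_s N.
Perpendicular to the incline: N = m g cos θ + P sin θ.
Along the incline: P cos θ = m g sin θ + μ_s N = m g sin θ + μ_s (m g cos θ + P sin θ).
Solving, P (cos θ − μ_s sin θ) = m g (sin θ + μ_s cos θ), so P = 44×9.8×(sin 15.8° + 0.24 cos 15.8°)/(cos 15.8° − 0.24 sin 15.8°) = 431×0.5032/0.8969 = 242 N.

P ≈ 242 N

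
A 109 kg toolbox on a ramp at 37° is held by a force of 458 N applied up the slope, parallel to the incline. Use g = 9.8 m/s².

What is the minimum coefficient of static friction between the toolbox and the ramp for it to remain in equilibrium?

μ_s,min ≈ 0.217

N = m g cos θ = 853.1 N.
Friction must make up the shortfall along the incline: f = m g sin θ − P = 642.9 − 458 = 184.9 N.
At the threshold f = μ_s N, so μ_s,min = 184.9/853.1 = 0.217.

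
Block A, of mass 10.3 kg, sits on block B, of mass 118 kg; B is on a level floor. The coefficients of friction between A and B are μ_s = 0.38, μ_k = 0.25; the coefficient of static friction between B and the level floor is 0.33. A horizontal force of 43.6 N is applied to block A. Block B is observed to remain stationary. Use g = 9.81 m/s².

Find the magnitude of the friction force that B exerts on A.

Normal force at the A–B interface: N₁ = m_A g = 101 N.
So the A–B interface can sustain at most μ_s N₁ = 38.4 N of static friction.
Since P = 43.6 N > 38.4 N, A slides on B; the A–B friction is kinetic: f₁ = μ_k N₁ = 0.25×101 = 25.3 N.
By Newton's third law B feels 25.3 N forward from A. With B stationary, the floor's static friction on B balances it: f₂ = 25.3 N (well within μ_s(m_A+m_B)g = 415.3 N).

f ≈ 25.3 N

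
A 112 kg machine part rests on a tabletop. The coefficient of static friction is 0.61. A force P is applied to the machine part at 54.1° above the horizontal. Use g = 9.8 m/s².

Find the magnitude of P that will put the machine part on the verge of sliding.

P ≈ 620 N

N = m g − P sin α (the pull lifts the machine part).
At impending slip, P cos α = μ_s N = μ_s (m g − P sin α).
Solving: P (cos α + μ_s sin α) = μ_s m g → P = 0.61×1100/(cos 54.1° + 0.61 sin 54.1°) = 670/1.08 = 620 N.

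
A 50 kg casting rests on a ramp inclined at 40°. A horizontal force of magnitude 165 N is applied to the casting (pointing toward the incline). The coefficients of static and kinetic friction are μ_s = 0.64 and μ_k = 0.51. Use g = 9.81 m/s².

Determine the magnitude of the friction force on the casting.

The horizontal push has a component P sin θ into the surface, so N = m g cos θ + P sin θ = 375.7 + 106.1 = 481.8 N.
Along the incline, the net driving force (taking up-slope positive) is P cos θ − m g sin θ = 126.4 − 315.3 = -188.9 N, so equilibrium requires friction f = 188.9 N (up-slope).
Maximum static friction: μ_s N = 0.64 × 481.8 = 308.4 N.
|f_req| = 188.9 ≤ 308.4 N → the casting is in equilibrium; friction equals the required value.

f ≈ 189 N (up the incline)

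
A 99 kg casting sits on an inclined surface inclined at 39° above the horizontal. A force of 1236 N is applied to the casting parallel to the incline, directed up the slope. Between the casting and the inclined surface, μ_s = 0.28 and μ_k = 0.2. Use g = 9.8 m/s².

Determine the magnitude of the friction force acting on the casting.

f ≈ 151 N (down the incline)

The normal reaction is N = m g cos θ = 754 N.
For equilibrium along the incline the friction force must supply f = m g sin θ − P = 610.6 − 1236 = -625.4 N (positive meaning up-slope).
Static friction can supply at most μ_s N = 211.1 N.
Since |-625.4| > 211.1 N, static friction cannot hold it; the casting slides up the incline and kinetic friction applies: f = μ_k N = 0.2 × 754 = 151 N.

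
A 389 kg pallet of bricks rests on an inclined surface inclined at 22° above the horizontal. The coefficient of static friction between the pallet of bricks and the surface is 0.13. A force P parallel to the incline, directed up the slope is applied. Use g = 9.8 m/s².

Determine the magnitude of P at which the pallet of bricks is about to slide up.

P ≈ 1890 N

At impending motion up the slope, friction acts down-slope at its limit: f = μ_s N.
P is parallel to the surface, so N = m g cos θ = 3530 N.
Along the incline: P = m g sin θ + μ_s N = 1430 + 0.13×3530 = 1890 N.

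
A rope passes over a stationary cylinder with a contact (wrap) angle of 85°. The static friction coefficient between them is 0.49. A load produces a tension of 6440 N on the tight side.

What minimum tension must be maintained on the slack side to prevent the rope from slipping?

Capstan equation at impending slip: T_tight/T_slack = e^{μβ}.
β = 85° = 1.484 rad; e^{μβ} = e^{0.49×1.484} = 2.069.
T_slack = T_tight / e^{μβ} = 6440 / 2.069 = 3110 N.

T_min ≈ 3110 N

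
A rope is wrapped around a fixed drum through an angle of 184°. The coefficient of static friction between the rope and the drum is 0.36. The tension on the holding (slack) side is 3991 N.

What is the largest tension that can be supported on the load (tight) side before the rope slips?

T_max ≈ 12700 N

At impending slip the capstan equation gives T₂/T₁ = e^{μβ} with β in radians.
β = 184° × π/180 = 3.211 rad.
e^{μβ} = e^{0.36×3.211} = 3.178.
T₂ = T₁ · e^{μβ} = 3991 × 3.178 = 12700 N.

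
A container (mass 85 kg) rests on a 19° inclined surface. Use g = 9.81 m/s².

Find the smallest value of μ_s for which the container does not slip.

μ_s,min ≈ 0.344

At the slip threshold m g sin θ = μ_s m g cos θ, so μ_s,min = tan θ.
μ_s,min = tan 19° = 0.344.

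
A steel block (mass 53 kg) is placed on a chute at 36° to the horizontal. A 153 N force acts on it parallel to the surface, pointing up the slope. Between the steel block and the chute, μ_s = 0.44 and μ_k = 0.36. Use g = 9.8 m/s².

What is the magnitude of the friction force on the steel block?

The normal reaction is N = m g cos θ = 420.2 N.
The friction needed for equilibrium is m g sin θ − P = 305.3 − 153 = 152.3 N, measured positive up-slope.
Static friction can supply at most μ_s N = 184.9 N.
Since |152.3| ≤ 184.9 N, no slip — friction simply equals what equilibrium demands.

f ≈ 152 N (up the incline)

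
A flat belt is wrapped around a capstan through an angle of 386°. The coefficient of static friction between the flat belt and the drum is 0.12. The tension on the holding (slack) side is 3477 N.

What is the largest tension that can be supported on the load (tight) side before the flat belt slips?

T_max ≈ 7800 N

At impending slip the capstan equation gives T₂/T₁ = e^{μβ} with β in radians.
β = 386° × π/180 = 6.737 rad.
e^{μβ} = e^{0.12×6.737} = 2.244.
T₂ = T₁ · e^{μβ} = 3477 × 2.244 = 7800 N.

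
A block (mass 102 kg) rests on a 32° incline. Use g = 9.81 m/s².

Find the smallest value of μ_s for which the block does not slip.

μ_s,min ≈ 0.625

At the slip threshold m g sin θ = μ_s m g cos θ, so μ_s,min = tan θ.
μ_s,min = tan 32° = 0.625.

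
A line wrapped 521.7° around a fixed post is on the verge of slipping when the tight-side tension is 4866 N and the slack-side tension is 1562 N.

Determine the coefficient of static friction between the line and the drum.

T₂/T₁ = e^{μβ} → μ = ln(T₂/T₁)/β.
β = 521.7° = 9.105 rad.
μ = ln(4866/1562)/9.105 = ln(3.115)/9.105 = 0.125.

μ ≈ 0.125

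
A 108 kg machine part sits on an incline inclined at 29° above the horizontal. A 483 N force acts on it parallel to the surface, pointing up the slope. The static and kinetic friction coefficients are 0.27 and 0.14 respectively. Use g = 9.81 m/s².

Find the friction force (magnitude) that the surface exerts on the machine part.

f ≈ 30.6 N (up the incline)

The normal reaction is N = m g cos θ = 926.6 N.
For equilibrium along the incline the friction force must supply f = m g sin θ − P = 513.6 − 483 = 30.65 N (positive meaning up-slope).
Maximum static friction available: μ_s N = 0.27 × 926.6 = 250.2 N.
Since |30.65| ≤ 250.2 N, static friction is sufficient; f equals the required value, not μ_s N.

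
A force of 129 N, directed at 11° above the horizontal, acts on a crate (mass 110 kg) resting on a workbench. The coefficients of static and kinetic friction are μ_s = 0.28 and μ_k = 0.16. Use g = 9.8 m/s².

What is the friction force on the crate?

f ≈ 127 N

N = m g − P sin α = 1078 − 129×sin 11° = 1053 N.
Horizontally, friction must balance P cos α = 126.6 N.
The static-friction limit is μ_s N = 294.9 N.
Since 126.6 N does not exceed the limit, the crate stays at rest and f = 127 N.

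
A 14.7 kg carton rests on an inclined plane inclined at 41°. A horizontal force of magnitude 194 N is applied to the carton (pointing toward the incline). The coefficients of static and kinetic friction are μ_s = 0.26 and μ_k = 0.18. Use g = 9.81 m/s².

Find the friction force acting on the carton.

f ≈ 51.8 N (down the incline)

Resolve perpendicular to the incline: N = m g cos θ + P sin θ = 14.7×9.81×cos 41° + 194×sin 41° = 236.1 N.
Along the incline, the net driving force (taking up-slope positive) is P cos θ − m g sin θ = 146.4 − 94.61 = 51.81 N, so equilibrium requires friction f = -51.81 N (down-slope).
Maximum static friction: μ_s N = 0.26 × 236.1 = 61.39 N.
|f_req| = 51.81 ≤ 61.39 N → the carton is in equilibrium; friction equals the required value.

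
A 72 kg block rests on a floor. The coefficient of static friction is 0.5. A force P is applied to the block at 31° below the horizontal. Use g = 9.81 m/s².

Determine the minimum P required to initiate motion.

P ≈ 589 N

N = m g + P sin α (the push presses the block into the floor).
At impending slip, P cos α = μ_s N = μ_s (m g + P sin α).
Solving: P (cos α − μ_s sin α) = μ_s m g → P = 0.5×706/(cos 31° − 0.5 sin 31°) = 353/0.5996 = 589 N.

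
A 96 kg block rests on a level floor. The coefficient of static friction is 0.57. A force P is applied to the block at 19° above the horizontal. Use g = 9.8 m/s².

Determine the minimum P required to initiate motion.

N = m g − P sin α (the pull lifts the block).
At impending slip, P cos α = μ_s N = μ_s (m g − P sin α).
Solving: P (cos α + μ_s sin α) = μ_s m g → P = 0.57×941/(cos 19° + 0.57 sin 19°) = 536/1.131 = 474 N.

P ≈ 474 N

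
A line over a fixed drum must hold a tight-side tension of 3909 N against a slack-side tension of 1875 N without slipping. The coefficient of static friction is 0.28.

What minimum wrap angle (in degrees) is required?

β_min ≈ 150°

T₂/T₁ = e^{μβ} → β = ln(T₂/T₁)/μ.
β = ln(3909/1875)/0.28 = 0.7347/0.28 = 2.624 rad.
In degrees: β = 2.624 × 180/π = 150°.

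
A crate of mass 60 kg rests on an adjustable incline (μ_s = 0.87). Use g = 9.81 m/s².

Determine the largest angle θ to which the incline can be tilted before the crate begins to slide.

At the slip threshold, m g sin θ = μ_s · m g cos θ, so tan θ = μ_s.
θ_max = arctan(0.87) = 41°.

θ_max ≈ 41°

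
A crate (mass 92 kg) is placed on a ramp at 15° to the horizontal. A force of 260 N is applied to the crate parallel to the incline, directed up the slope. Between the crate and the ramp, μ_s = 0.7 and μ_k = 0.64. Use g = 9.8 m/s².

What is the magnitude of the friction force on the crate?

Perpendicular to the surface, N = m g cos θ = 92·9.8·cos 15° = 870.9 N.
The friction needed for equilibrium is m g sin θ − P = 233.4 − 260 = -26.65 N, measured positive up-slope.
Maximum static friction available: μ_s N = 0.7 × 870.9 = 609.6 N.
Since |-26.65| ≤ 609.6 N, static friction is sufficient; f equals the required value, not μ_s N.

f ≈ 26.6 N (down the incline)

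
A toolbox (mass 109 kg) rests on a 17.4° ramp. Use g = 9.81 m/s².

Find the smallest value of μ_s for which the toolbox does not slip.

μ_s,min ≈ 0.313

At the slip threshold m g sin θ = μ_s m g cos θ, so μ_s,min = tan θ.
μ_s,min = tan 17.4° = 0.313.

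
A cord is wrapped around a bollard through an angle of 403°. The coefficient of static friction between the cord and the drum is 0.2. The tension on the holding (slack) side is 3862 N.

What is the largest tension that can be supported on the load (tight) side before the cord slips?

At impending slip the capstan equation gives T₂/T₁ = e^{μβ} with β in radians.
β = 403° × π/180 = 7.034 rad.
e^{μβ} = e^{0.2×7.034} = 4.083.
T₂ = T₁ · e^{μβ} = 3862 × 4.083 = 15800 N.

T_max ≈ 15800 N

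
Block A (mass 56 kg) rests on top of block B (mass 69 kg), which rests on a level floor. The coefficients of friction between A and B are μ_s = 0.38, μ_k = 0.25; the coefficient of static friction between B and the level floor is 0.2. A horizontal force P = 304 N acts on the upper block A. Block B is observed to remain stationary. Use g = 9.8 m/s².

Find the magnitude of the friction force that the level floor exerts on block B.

f ≈ 137 N

The normal force B exerts on A is simply A's weight, N₁ = 548.8 N.
Maximum static friction on A from B: μ_s N₁ = 0.38×548.8 = 208.5 N.
P = 304 N exceeds that limit, so A slips over B and the interface friction becomes kinetic: f₁ = μ_k N₁ = 0.25×548.8 = 137 N.
By Newton's third law B feels 137 N forward from A. With B stationary, the floor's static friction on B balances it: f₂ = 137 N (well within μ_s(m_A+m_B)g = 245 N).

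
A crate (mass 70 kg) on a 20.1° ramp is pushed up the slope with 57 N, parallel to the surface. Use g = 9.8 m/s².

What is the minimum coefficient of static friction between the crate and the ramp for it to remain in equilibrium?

μ_s,min ≈ 0.277

N = m g cos θ = 644.2 N.
Friction must make up the shortfall along the incline: f = m g sin θ − P = 235.8 − 57 = 178.8 N.
At the threshold f = μ_s N, so μ_s,min = 178.8/644.2 = 0.277.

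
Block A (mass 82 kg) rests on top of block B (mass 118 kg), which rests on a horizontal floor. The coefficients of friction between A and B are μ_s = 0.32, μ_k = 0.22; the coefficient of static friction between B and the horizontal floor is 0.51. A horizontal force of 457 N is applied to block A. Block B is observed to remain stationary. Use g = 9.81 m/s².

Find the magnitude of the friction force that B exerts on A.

Between the blocks, N₁ = m_A g = 804.4 N.
So the A–B interface can sustain at most μ_s N₁ = 257.4 N of static friction.
Since P = 457 N > 257.4 N, A slides on B; the A–B friction is kinetic: f₁ = μ_k N₁ = 0.22×804.4 = 177 N.
B experiences an equal 177 N forward from A (third law). B is in equilibrium, so the floor supplies f₂ = 177 N of static friction (limit μ_s(m_A+m_B)g = 1001 N, not exceeded).

f ≈ 177 N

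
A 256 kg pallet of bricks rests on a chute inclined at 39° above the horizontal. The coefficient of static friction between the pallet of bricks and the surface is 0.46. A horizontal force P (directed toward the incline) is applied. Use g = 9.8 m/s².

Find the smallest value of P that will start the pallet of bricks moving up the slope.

At impending motion up the slope, friction acts down-slope at its limit: f = μ_s N.
Perpendicular to the incline: N = m g cos θ + P sin θ.
Along the incline: P cos θ = m g sin θ + μ_s N = m g sin θ + μ_s (m g cos θ + P sin θ).
Solving, P (cos θ − μ_s sin θ) = m g (sin θ + μ_s cos θ), so P = 256×9.8×(sin 39° + 0.46 cos 39°)/(cos 39° − 0.46 sin 39°) = 2510×0.9868/0.4877 = 5080 N.

P ≈ 5080 N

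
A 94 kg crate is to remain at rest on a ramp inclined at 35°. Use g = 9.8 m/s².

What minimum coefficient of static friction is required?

μ_s,min ≈ 0.7

At the slip threshold m g sin θ = μ_s m g cos θ, so μ_s,min = tan θ.
μ_s,min = tan 35° = 0.7.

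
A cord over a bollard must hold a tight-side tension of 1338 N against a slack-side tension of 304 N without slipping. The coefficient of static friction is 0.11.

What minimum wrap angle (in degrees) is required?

β_min ≈ 772°

T₂/T₁ = e^{μβ} → β = ln(T₂/T₁)/μ.
β = ln(1338/304)/0.11 = 1.482/0.11 = 13.47 rad.
In degrees: β = 13.47 × 180/π = 772°.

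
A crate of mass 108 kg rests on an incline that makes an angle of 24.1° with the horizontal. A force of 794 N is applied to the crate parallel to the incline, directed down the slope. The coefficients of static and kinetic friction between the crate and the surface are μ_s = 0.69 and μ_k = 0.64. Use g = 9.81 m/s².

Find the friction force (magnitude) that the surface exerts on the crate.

The normal reaction is N = m g cos θ = 967.1 N.
The friction needed for equilibrium is m g sin θ + P = 432.6 + 794 = 1227 N, measured positive up-slope.
Static friction can supply at most μ_s N = 667.3 N.
|1227| exceeds 667.3 N, so the crate slips down-slope; friction is kinetic, f = μ_k N = 0.64×967.1 = 619 N.

f ≈ 619 N (up the incline)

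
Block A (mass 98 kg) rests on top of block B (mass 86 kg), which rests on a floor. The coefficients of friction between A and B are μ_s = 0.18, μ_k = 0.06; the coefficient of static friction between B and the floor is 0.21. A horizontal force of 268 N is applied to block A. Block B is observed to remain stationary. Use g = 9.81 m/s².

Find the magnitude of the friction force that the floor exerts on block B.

The normal force B exerts on A is simply A's weight, N₁ = 961.4 N.
So the A–B interface can sustain at most μ_s N₁ = 173 N of static friction.
P = 268 N exceeds that limit, so A slips over B and the interface friction becomes kinetic: f₁ = μ_k N₁ = 0.06×961.4 = 57.7 N.
B experiences an equal 57.7 N forward from A (third law). B is in equilibrium, so the floor supplies f₂ = 57.7 N of static friction (limit μ_s(m_A+m_B)g = 379.1 N, not exceeded).

f ≈ 57.7 N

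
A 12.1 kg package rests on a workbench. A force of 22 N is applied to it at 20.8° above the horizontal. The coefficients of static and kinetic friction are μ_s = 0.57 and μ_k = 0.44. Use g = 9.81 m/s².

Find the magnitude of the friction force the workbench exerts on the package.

f ≈ 20.6 N

N = m g − P sin α = 118.7 − 22×sin 20.8° = 110.9 N.
For equilibrium, f = P cos α = 22×cos 20.8° = 20.57 N.
The static-friction limit is μ_s N = 63.21 N.
20.57 ≤ 63.21 N → static; friction equals the required 20.6 N.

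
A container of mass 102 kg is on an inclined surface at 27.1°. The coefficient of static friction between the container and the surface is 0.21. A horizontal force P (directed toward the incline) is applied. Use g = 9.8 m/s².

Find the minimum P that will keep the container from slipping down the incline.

The container tends to slide down (tan θ > μ_s), so at the point of impending slip friction acts up-slope at its limit: f = μ_s N.
Perpendicular to the incline: N = m g cos θ + P sin θ.
Along the incline: P cos θ + μ_s N = m g sin θ, i.e. P cos θ + μ_s (m g cos θ + P sin θ) = m g sin θ.
Solving, P (cos θ + μ_s sin θ) = m g (sin θ − μ_s cos θ), so P = 1000×0.2686/0.9859 = 272 N.

P_min ≈ 272 N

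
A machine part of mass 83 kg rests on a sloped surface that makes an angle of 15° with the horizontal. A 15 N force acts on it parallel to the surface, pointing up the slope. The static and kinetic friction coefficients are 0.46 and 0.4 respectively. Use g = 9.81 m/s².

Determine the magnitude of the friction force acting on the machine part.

f ≈ 196 N (up the incline)

The normal reaction is N = m g cos θ = 786.5 N.
For equilibrium along the incline the friction force must supply f = m g sin θ − P = 210.7 − 15 = 195.7 N (positive meaning up-slope).
The static-friction ceiling is μ_s N = 0.46 × 786.5 = 361.8 N.
Since |195.7| ≤ 361.8 N, no slip — friction simply equals what equilibrium demands.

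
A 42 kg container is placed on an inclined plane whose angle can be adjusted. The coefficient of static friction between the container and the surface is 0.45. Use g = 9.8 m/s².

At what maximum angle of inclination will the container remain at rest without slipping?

At the slip threshold, m g sin θ = μ_s · m g cos θ, so tan θ = μ_s.
θ_max = arctan(0.45) = 24.2°.

θ_max ≈ 24.2°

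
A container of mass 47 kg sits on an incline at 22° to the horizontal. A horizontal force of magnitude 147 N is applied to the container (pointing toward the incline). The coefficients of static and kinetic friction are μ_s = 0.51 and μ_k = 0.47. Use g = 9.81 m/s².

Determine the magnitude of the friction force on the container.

f ≈ 36.4 N (up the incline)

Resolve perpendicular to the incline: N = m g cos θ + P sin θ = 47×9.81×cos 22° + 147×sin 22° = 482.6 N.
Parallel to the incline: P cos θ − m g sin θ = 136.3 − 172.7 = -36.42 N; the friction needed to balance this is 36.42 N acting up the slope.
Maximum static friction: μ_s N = 0.51 × 482.6 = 246.1 N.
Since 36.42 N is within the 246.1 N limit, the container stays put and friction is exactly 36.4 N.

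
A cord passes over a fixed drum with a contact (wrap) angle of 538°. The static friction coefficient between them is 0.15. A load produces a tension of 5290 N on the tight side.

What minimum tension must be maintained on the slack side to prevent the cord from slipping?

T_min ≈ 1290 N

Capstan equation at impending slip: T_tight/T_slack = e^{μβ}.
β = 538° = 9.39 rad; e^{μβ} = e^{0.15×9.39} = 4.09.
T_slack = T_tight / e^{μβ} = 5290 / 4.09 = 1290 N.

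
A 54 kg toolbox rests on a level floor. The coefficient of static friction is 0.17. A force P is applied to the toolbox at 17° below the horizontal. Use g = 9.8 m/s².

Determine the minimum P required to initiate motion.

P ≈ 99.2 N

N = m g + P sin α (the push presses the toolbox into the level floor).
At impending slip, P cos α = μ_s N = μ_s (m g + P sin α).
Solving: P (cos α − μ_s sin α) = μ_s m g → P = 0.17×529/(cos 17° − 0.17 sin 17°) = 90/0.9066 = 99.2 N.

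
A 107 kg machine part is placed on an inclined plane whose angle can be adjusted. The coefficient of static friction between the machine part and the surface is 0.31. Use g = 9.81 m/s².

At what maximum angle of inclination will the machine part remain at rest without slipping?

At the slip threshold, m g sin θ = μ_s · m g cos θ, so tan θ = μ_s.
θ_max = arctan(0.31) = 17.2°.

θ_max ≈ 17.2°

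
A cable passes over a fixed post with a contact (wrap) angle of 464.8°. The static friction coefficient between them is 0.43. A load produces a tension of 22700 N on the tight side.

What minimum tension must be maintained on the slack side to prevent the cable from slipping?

T_min ≈ 694 N

Capstan equation at impending slip: T_tight/T_slack = e^{μβ}.
β = 464.8° = 8.112 rad; e^{μβ} = e^{0.43×8.112} = 32.73.
T_slack = T_tight / e^{μβ} = 22700 / 32.73 = 694 N.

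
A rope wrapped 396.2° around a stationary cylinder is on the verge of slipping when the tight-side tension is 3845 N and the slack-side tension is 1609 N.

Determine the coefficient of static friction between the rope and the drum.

T₂/T₁ = e^{μβ} → μ = ln(T₂/T₁)/β.
β = 396.2° = 6.915 rad.
μ = ln(3845/1609)/6.915 = ln(2.39)/6.915 = 0.126.

μ ≈ 0.126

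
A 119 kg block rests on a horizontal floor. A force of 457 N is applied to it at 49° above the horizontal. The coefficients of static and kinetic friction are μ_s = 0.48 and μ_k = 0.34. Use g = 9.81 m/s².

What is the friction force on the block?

Vertical equilibrium gives N = m g − P sin α = 822.5 N.
The horizontal driving force is P cos α = 299.8 N, so equilibrium needs friction f = 299.8 N.
The static-friction limit is μ_s N = 394.8 N.
299.8 ≤ 394.8 N → static; friction equals the required 300 N.

f ≈ 300 N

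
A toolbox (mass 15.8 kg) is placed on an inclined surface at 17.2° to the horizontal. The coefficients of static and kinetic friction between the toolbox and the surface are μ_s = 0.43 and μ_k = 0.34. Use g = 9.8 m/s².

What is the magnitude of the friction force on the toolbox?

f ≈ 45.8 N (up the incline)

Perpendicular to the surface, N = m g cos θ = 15.8·9.8·cos 17.2° = 147.9 N.
For equilibrium along the incline, friction must balance the weight component: f = m g sin θ = 45.79 N up the slope.
Maximum static friction available: μ_s N = 0.43 × 147.9 = 63.6 N.
Since |45.79| ≤ 63.6 N, no slip — friction simply equals what equilibrium demands.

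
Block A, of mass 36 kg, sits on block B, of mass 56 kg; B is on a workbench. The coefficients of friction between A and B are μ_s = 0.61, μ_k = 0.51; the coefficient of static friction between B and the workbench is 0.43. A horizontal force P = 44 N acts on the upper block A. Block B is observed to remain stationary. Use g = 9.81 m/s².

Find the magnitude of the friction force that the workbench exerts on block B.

f ≈ 44 N

Normal force at the A–B interface: N₁ = m_A g = 353.2 N.
Maximum static friction on A from B: μ_s N₁ = 0.61×353.2 = 215.4 N.
Since P = 44 N ≤ 215.4 N, A does not slip on B; friction on A equals P = 44 N.
B experiences an equal 44 N forward from A (third law). B is in equilibrium, so the floor supplies f₂ = 44 N of static friction (limit μ_s(m_A+m_B)g = 388.1 N, not exceeded).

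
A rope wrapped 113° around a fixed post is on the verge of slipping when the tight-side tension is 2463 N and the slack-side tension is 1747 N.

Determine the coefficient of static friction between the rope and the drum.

T₂/T₁ = e^{μβ} → μ = ln(T₂/T₁)/β.
β = 113° = 1.972 rad.
μ = ln(2463/1747)/1.972 = ln(1.41)/1.972 = 0.174.

μ ≈ 0.174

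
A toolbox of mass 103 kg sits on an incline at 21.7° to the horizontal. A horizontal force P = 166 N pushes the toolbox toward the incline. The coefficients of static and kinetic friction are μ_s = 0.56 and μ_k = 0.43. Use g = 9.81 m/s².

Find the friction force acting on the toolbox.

The horizontal push has a component P sin θ into the surface, so N = m g cos θ + P sin θ = 938.8 + 61.38 = 1000 N.
Parallel to the incline: P cos θ − m g sin θ = 154.2 − 373.6 = -219.4 N; the friction needed to balance this is 219.4 N acting up the slope.
The limit of static friction is μ_s N = 560.1 N.
Since 219.4 N is within the 560.1 N limit, the toolbox stays put and friction is exactly 219 N.

f ≈ 219 N (up the incline)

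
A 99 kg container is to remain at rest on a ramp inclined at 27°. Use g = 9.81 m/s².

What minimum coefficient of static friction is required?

μ_s,min ≈ 0.51

At the slip threshold m g sin θ = μ_s m g cos θ, so μ_s,min = tan θ.
μ_s,min = tan 27° = 0.51.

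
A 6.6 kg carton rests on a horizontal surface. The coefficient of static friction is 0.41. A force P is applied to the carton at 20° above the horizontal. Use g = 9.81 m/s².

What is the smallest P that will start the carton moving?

N = m g − P sin α (the pull lifts the carton).
At impending slip, P cos α = μ_s N = μ_s (m g − P sin α).
Solving: P (cos α + μ_s sin α) = μ_s m g → P = 0.41×64.7/(cos 20° + 0.41 sin 20°) = 26.5/1.08 = 24.6 N.

P ≈ 24.6 N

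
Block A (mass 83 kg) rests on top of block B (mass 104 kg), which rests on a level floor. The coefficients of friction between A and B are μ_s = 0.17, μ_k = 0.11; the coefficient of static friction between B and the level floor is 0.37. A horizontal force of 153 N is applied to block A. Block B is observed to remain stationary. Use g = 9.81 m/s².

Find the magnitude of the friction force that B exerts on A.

f ≈ 89.6 N

Normal force at the A–B interface: N₁ = m_A g = 814.2 N.
Maximum static friction on A from B: μ_s N₁ = 0.17×814.2 = 138.4 N.
Since P = 153 N > 138.4 N, A slides on B; the A–B friction is kinetic: f₁ = μ_k N₁ = 0.11×814.2 = 89.6 N.
B experiences an equal 89.6 N forward from A (third law). B is in equilibrium, so the floor supplies f₂ = 89.6 N of static friction (limit μ_s(m_A+m_B)g = 678.8 N, not exceeded).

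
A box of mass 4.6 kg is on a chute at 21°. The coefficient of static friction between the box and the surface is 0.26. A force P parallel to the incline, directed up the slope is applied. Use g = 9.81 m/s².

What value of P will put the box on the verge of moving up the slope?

P ≈ 27.1 N

At impending motion up the slope, friction acts down-slope at its limit: f = μ_s N.
P is parallel to the surface, so N = m g cos θ = 42.1 N.
Along the incline: P = m g sin θ + μ_s N = 16.2 + 0.26×42.1 = 27.1 N.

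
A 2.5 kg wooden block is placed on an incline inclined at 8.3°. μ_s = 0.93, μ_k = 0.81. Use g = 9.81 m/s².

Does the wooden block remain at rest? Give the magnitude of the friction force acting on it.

N = m g cos θ = 24.3 N.
Down-slope weight component: m g sin θ = 3.54 N.
μ_s N = 22.6 N.
3.54 ≤ 22.6 N, so it stays put; friction = 3.54 N.

f ≈ 3.54 N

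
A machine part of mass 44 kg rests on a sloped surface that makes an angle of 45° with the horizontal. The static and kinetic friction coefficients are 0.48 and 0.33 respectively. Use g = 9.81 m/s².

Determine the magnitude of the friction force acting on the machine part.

The normal reaction is N = m g cos θ = 305.2 N.
For equilibrium along the incline, friction must balance the weight component: f = m g sin θ = 305.2 N up the slope.
Maximum static friction available: μ_s N = 0.48 × 305.2 = 146.5 N.
|305.2| exceeds 146.5 N, so the machine part slips down-slope; friction is kinetic, f = μ_k N = 0.33×305.2 = 101 N.

f ≈ 101 N (up the incline)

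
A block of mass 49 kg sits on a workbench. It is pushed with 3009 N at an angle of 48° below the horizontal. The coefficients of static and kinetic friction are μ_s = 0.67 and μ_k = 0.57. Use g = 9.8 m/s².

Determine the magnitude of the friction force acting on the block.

f ≈ 1550 N

Vertical equilibrium gives N = m g + P sin α = 2716 N.
The horizontal driving force is P cos α = 2013 N, so equilibrium needs friction f = 2013 N.
The static-friction limit is μ_s N = 1820 N.
The required friction exceeds μ_s N, so the block moves and f = μ_k N = 1550 N.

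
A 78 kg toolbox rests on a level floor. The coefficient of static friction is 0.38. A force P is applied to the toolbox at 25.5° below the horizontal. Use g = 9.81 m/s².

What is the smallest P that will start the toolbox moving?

P ≈ 393 N

N = m g + P sin α (the push presses the toolbox into the level floor).
At impending slip, P cos α = μ_s N = μ_s (m g + P sin α).
Solving: P (cos α − μ_s sin α) = μ_s m g → P = 0.38×765/(cos 25.5° − 0.38 sin 25.5°) = 291/0.739 = 393 N.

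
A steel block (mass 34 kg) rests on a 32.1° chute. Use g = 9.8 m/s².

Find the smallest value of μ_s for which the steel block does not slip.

At the slip threshold m g sin θ = μ_s m g cos θ, so μ_s,min = tan θ.
μ_s,min = tan 32.1° = 0.627.

μ_s,min ≈ 0.627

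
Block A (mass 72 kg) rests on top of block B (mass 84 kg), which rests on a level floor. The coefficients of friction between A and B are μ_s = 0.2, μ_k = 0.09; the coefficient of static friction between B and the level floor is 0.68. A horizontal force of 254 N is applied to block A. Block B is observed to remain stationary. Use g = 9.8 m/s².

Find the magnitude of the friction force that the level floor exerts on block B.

f ≈ 63.5 N

Between the blocks, N₁ = m_A g = 705.6 N.
Maximum static friction on A from B: μ_s N₁ = 0.2×705.6 = 141.1 N.
Since P = 254 N > 141.1 N, A slides on B; the A–B friction is kinetic: f₁ = μ_k N₁ = 0.09×705.6 = 63.5 N.
B experiences an equal 63.5 N forward from A (third law). B is in equilibrium, so the floor supplies f₂ = 63.5 N of static friction (limit μ_s(m_A+m_B)g = 1040 N, not exceeded).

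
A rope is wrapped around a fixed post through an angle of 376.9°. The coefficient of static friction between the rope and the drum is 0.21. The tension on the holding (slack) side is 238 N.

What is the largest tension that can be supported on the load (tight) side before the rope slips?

At impending slip the capstan equation gives T₂/T₁ = e^{μβ} with β in radians.
β = 376.9° × π/180 = 6.578 rad.
e^{μβ} = e^{0.21×6.578} = 3.981.
T₂ = T₁ · e^{μβ} = 238 × 3.981 = 947 N.

T_max ≈ 947 N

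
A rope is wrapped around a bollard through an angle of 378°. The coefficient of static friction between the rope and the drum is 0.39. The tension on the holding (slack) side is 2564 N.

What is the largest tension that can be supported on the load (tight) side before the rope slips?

T_max ≈ 33600 N

At impending slip the capstan equation gives T₂/T₁ = e^{μβ} with β in radians.
β = 378° × π/180 = 6.597 rad.
e^{μβ} = e^{0.39×6.597} = 13.1.
T₂ = T₁ · e^{μβ} = 2564 × 13.1 = 33600 N.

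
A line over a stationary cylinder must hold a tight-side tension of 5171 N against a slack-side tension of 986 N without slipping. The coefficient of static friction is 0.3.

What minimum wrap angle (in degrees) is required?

T₂/T₁ = e^{μβ} → β = ln(T₂/T₁)/μ.
β = ln(5171/986)/0.3 = 1.657/0.3 = 5.524 rad.
In degrees: β = 5.524 × 180/π = 316°.

β_min ≈ 316°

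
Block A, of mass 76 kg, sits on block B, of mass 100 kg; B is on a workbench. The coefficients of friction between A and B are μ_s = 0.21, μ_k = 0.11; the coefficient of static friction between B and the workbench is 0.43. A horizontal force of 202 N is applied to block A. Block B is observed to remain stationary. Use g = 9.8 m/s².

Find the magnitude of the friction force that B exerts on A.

The normal force B exerts on A is simply A's weight, N₁ = 744.8 N.
So the A–B interface can sustain at most μ_s N₁ = 156.4 N of static friction.
Since P = 202 N > 156.4 N, A slides on B; the A–B friction is kinetic: f₁ = μ_k N₁ = 0.11×744.8 = 81.9 N.
By Newton's third law B feels 81.9 N forward from A. With B stationary, the floor's static friction on B balances it: f₂ = 81.9 N (well within μ_s(m_A+m_B)g = 741.7 N).

f ≈ 81.9 N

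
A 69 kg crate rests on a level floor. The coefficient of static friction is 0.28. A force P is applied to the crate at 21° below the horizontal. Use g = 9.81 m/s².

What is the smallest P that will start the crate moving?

P ≈ 227 N

N = m g + P sin α (the push presses the crate into the level floor).
At impending slip, P cos α = μ_s N = μ_s (m g + P sin α).
Solving: P (cos α − μ_s sin α) = μ_s m g → P = 0.28×677/(cos 21° − 0.28 sin 21°) = 190/0.8332 = 227 N.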